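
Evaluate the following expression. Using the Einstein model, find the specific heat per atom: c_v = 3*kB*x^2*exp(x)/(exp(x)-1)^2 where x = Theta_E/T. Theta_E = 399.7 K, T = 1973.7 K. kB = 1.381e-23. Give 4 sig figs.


Step 1: x = Theta_E/T = 399.7/1973.7 = 0.2025
Step 2: x^2 = 0.04101
Step 3: exp(x) = 1.224
Step 4: c_v = 3*1.381e-23*0.04101*1.224/(1.224-1)^2 = 4.129e-23

4.129e-23


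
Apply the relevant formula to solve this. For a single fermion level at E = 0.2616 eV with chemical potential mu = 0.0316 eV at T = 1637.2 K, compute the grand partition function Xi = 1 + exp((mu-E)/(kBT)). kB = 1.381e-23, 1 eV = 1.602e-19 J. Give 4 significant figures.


Step 1: (mu - E) = 0.0316 - 0.2616 = -0.23 eV
Step 2: x = (mu-E)*eV/(kB*T) = -0.23*1.602e-19/(1.381e-23*1637.2) = -1.63
Step 3: exp(x) = 0.196
Step 4: Xi = 1 + 0.196 = 1.196

1.196


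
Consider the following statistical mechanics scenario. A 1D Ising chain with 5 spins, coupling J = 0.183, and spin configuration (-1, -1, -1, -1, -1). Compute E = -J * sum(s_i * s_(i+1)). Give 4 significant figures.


Step 1: Nearest-neighbor products: 1, 1, 1, 1
Step 2: Sum of products = 4
Step 3: E = -0.183 * 4 = -0.732

-0.732


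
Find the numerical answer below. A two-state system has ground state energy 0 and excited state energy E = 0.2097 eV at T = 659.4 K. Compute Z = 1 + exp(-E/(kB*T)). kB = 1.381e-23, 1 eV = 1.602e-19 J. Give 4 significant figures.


Step 1: Compute beta*E = E*eV/(kB*T) = 0.2097*1.602e-19/(1.381e-23*659.4) = 3.689
Step 2: exp(-beta*E) = exp(-3.689) = 0.02499
Step 3: Z = 1 + 0.02499 = 1.025

1.025


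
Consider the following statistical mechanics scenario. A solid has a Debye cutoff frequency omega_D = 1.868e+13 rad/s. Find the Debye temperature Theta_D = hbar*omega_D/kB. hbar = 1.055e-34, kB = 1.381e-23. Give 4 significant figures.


Step 1: hbar*omega_D = 1.055e-34 * 1.868e+13 = 1.971e-21 J
Step 2: Theta_D = 1.971e-21 / 1.381e-23
Step 3: Theta_D = 142.7 K

142.7


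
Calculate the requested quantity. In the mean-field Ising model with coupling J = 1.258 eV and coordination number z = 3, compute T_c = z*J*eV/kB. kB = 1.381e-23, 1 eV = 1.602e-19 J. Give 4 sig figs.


Step 1: z*J = 3*1.258 = 3.774 eV
Step 2: Convert to Joules: 3.774*1.602e-19 = 6.046e-19 J
Step 3: T_c = 6.046e-19 / 1.381e-23 = 4.378e+04 K

4.378e+04


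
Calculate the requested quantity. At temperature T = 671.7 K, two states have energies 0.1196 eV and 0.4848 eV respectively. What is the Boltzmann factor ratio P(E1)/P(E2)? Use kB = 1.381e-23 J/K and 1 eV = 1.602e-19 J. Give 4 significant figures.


Step 1: Compute energy difference dE = E1 - E2 = 0.1196 - 0.4848 = -0.3652 eV
Step 2: Convert to Joules: dE_J = -0.3652 * 1.602e-19 = -5.851e-20 J
Step 3: Compute exponent = -dE_J / (kB * T) = -(-5.851e-20) / (1.381e-23 * 671.7) = 6.307
Step 4: P(E1)/P(E2) = exp(6.307) = 548.4

548.4


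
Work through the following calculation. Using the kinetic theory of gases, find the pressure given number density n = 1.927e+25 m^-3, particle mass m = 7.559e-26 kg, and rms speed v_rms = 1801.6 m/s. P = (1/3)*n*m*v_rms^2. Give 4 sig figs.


Step 1: v_rms^2 = 1801.6^2 = 3.246e+06
Step 2: n*m = 1.927e+25*7.559e-26 = 1.457
Step 3: P = (1/3)*1.457*3.246e+06 = 1.576e+06 Pa

1.576e+06


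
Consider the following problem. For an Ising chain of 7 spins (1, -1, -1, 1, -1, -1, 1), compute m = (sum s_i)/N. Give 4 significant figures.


Step 1: Count up spins (+1): 3, down spins (-1): 4
Step 2: Total magnetization M = 3 - 4 = -1
Step 3: m = M/N = -1/7 = -0.1429

-0.1429


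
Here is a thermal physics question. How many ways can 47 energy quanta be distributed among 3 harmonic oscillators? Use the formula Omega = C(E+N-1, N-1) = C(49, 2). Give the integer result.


Step 1: Use binomial coefficient C(49, 2)
Step 2: Numerator = 49! / 47!
Step 3: Denominator = 2!
Step 4: Omega = 1176

1176


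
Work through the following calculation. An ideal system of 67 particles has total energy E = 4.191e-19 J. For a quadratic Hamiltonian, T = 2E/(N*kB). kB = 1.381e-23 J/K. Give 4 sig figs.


Step 1: Numerator = 2*E = 2*4.191e-19 = 8.382e-19 J
Step 2: Denominator = N*kB = 67*1.381e-23 = 9.253e-22
Step 3: T = 8.382e-19 / 9.253e-22 = 905.9 K

905.9


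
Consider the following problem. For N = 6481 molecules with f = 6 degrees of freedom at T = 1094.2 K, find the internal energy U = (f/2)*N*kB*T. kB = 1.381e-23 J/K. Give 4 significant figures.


Step 1: f/2 = 6/2 = 3.0
Step 2: N*kB*T = 6481*1.381e-23*1094.2 = 9.793e-17
Step 3: U = 3.0 * 9.793e-17 = 2.938e-16 J

2.938e-16


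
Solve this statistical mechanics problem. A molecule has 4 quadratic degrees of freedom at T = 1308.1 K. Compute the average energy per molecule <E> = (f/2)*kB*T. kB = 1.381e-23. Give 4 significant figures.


Step 1: f/2 = 4/2 = 2
Step 2: kB*T = 1.381e-23 * 1308.1 = 1.806e-20
Step 3: <E> = 2 * 1.806e-20 = 3.613e-20 J

3.613e-20


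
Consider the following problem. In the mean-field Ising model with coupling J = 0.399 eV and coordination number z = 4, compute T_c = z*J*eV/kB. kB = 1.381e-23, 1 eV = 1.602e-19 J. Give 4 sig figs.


Step 1: z*J = 4*0.399 = 1.596 eV
Step 2: Convert to Joules: 1.596*1.602e-19 = 2.557e-19 J
Step 3: T_c = 2.557e-19 / 1.381e-23 = 1.851e+04 K

1.851e+04


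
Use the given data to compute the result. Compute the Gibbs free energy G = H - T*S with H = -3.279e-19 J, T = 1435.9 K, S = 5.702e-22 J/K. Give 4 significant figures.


Step 1: T*S = 1435.9 * 5.702e-22 = 8.188e-19 J
Step 2: G = H - T*S = -3.279e-19 - 8.188e-19
Step 3: G = -1.147e-18 J

-1.147e-18


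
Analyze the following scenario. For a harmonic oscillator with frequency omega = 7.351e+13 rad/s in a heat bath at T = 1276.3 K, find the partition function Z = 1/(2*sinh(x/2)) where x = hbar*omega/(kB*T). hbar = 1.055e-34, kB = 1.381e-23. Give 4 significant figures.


Step 1: Compute x = hbar*omega/(kB*T) = 1.055e-34*7.351e+13/(1.381e-23*1276.3) = 0.44
Step 2: x/2 = 0.22
Step 3: sinh(x/2) = 0.2218
Step 4: Z = 1/(2*0.2218) = 2.254

2.254


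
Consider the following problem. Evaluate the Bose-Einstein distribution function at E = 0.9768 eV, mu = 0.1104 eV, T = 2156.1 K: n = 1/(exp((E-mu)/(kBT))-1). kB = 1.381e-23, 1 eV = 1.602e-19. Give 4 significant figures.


Step 1: (E - mu) = 0.8664 eV
Step 2: x = (E-mu)*eV/(kB*T) = 0.8664*1.602e-19/(1.381e-23*2156.1) = 4.661
Step 3: exp(x) = 105.8
Step 4: n = 1/(exp(x)-1) = 0.009543

0.009543


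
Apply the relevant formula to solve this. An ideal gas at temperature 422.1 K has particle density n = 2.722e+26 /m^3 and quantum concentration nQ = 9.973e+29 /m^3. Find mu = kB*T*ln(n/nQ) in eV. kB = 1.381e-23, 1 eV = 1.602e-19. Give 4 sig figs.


Step 1: n/nQ = 2.722e+26/9.973e+29 = 0.0002729
Step 2: ln(n/nQ) = -8.206
Step 3: mu = kB*T*ln(n/nQ) = 5.829e-21*-8.206 = -4.784e-20 J
Step 4: Convert to eV: -4.784e-20/1.602e-19 = -0.2986 eV

-0.2986


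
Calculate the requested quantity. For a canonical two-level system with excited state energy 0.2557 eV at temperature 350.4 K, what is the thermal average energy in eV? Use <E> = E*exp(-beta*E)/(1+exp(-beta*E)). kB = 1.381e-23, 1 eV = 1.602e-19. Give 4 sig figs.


Step 1: beta*E = 0.2557*1.602e-19/(1.381e-23*350.4) = 8.465
Step 2: exp(-beta*E) = 0.0002107
Step 3: <E> = 0.2557*0.0002107/(1+0.0002107) = 5.386e-05 eV

5.386e-05


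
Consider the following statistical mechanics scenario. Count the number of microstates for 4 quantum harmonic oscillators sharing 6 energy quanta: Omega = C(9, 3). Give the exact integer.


Step 1: Use binomial coefficient C(9, 3)
Step 2: Numerator = 9! / 6!
Step 3: Denominator = 3!
Step 4: Omega = 84

84


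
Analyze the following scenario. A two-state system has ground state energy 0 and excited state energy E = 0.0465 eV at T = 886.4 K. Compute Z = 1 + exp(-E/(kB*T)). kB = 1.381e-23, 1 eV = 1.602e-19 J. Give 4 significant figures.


Step 1: Compute beta*E = E*eV/(kB*T) = 0.0465*1.602e-19/(1.381e-23*886.4) = 0.6085
Step 2: exp(-beta*E) = exp(-0.6085) = 0.5441
Step 3: Z = 1 + 0.5441 = 1.544

1.544


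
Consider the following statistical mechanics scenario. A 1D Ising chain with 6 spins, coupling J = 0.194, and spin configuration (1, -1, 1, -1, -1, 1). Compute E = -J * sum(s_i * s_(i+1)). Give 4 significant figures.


Step 1: Nearest-neighbor products: -1, -1, -1, 1, -1
Step 2: Sum of products = -3
Step 3: E = -0.194 * -3 = 0.582

0.582


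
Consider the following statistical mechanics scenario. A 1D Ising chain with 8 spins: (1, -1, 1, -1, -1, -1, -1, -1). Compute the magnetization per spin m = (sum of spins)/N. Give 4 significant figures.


Step 1: Count up spins (+1): 2, down spins (-1): 6
Step 2: Total magnetization M = 2 - 6 = -4
Step 3: m = M/N = -4/8 = -0.5

-0.5


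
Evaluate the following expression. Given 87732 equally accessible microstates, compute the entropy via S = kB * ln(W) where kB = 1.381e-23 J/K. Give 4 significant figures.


Step 1: ln(W) = ln(87732) = 11.38
Step 2: S = kB * ln(W) = 1.381e-23 * 11.38
Step 3: S = 1.572e-22 J/K

1.572e-22


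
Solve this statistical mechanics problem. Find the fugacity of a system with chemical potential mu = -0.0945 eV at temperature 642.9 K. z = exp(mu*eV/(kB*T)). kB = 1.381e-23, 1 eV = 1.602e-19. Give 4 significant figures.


Step 1: Convert mu to Joules: -0.0945*1.602e-19 = -1.514e-20 J
Step 2: kB*T = 1.381e-23*642.9 = 8.878e-21 J
Step 3: mu/(kB*T) = -1.705
Step 4: z = exp(-1.705) = 0.1817

0.1817


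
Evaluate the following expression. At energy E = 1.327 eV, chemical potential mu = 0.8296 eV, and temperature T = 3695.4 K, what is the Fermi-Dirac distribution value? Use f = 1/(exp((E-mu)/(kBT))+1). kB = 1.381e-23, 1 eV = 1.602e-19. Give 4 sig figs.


Step 1: (E - mu) = 1.327 - 0.8296 = 0.4974 eV
Step 2: Convert: (E-mu)*eV = 7.968e-20 J
Step 3: x = (E-mu)*eV/(kB*T) = 1.561
Step 4: f = 1/(exp(1.561)+1) = 0.1734

0.1734


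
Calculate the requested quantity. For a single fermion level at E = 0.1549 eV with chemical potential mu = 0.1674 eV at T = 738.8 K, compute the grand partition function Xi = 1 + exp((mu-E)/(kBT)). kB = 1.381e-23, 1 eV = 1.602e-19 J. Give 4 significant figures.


Step 1: (mu - E) = 0.1674 - 0.1549 = 0.0125 eV
Step 2: x = (mu-E)*eV/(kB*T) = 0.0125*1.602e-19/(1.381e-23*738.8) = 0.1963
Step 3: exp(x) = 1.217
Step 4: Xi = 1 + 1.217 = 2.217

2.217


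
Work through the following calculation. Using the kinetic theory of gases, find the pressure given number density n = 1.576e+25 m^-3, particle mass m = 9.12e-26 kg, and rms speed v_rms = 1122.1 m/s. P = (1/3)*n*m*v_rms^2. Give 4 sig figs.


Step 1: v_rms^2 = 1122.1^2 = 1.259e+06
Step 2: n*m = 1.576e+25*9.12e-26 = 1.437
Step 3: P = (1/3)*1.437*1.259e+06 = 6.032e+05 Pa

6.032e+05


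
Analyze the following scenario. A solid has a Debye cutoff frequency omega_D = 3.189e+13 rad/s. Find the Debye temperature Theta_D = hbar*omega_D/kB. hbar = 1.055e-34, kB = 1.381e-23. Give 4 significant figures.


Step 1: hbar*omega_D = 1.055e-34 * 3.189e+13 = 3.364e-21 J
Step 2: Theta_D = 3.364e-21 / 1.381e-23
Step 3: Theta_D = 243.6 K

243.6


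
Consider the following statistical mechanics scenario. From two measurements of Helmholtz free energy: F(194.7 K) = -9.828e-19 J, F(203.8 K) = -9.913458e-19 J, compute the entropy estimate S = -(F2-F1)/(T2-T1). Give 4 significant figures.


Step 1: dF = F2 - F1 = -9.913458e-19 - (-9.828e-19) = -8.5458e-21 J
Step 2: dT = T2 - T1 = 203.8 - 194.7 = 9.1 K
Step 3: S = -dF/dT = -(-8.5458e-21)/9.1 = 9.391e-22 J/K

9.391e-22


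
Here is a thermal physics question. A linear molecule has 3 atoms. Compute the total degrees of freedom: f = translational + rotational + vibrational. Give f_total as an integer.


Step 1: Translational DOF = 3
Step 2: Rotational DOF (linear) = 2
Step 3: Vibrational DOF = 3*3 - 5 = 4
Step 4: Total = 3 + 2 + 4 = 9

9


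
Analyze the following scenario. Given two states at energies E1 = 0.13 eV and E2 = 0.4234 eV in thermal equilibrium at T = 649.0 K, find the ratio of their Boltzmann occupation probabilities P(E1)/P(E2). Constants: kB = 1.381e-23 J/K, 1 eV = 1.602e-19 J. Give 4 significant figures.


Step 1: Compute energy difference dE = E1 - E2 = 0.13 - 0.4234 = -0.2934 eV
Step 2: Convert to Joules: dE_J = -0.2934 * 1.602e-19 = -4.7e-20 J
Step 3: Compute exponent = -dE_J / (kB * T) = -(-4.7e-20) / (1.381e-23 * 649.0) = 5.244
Step 4: P(E1)/P(E2) = exp(5.244) = 189.5

189.5


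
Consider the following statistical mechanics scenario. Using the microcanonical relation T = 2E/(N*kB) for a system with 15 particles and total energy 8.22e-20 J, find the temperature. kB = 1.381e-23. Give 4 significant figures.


Step 1: Numerator = 2*E = 2*8.22e-20 = 1.644e-19 J
Step 2: Denominator = N*kB = 15*1.381e-23 = 2.071e-22
Step 3: T = 1.644e-19 / 2.071e-22 = 793.6 K

793.6


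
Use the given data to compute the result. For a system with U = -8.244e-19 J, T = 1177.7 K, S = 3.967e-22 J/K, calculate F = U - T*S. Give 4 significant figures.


Step 1: T*S = 1177.7 * 3.967e-22 = 4.672e-19 J
Step 2: F = U - T*S = -8.244e-19 - 4.672e-19
Step 3: F = -1.292e-18 J

-1.292e-18


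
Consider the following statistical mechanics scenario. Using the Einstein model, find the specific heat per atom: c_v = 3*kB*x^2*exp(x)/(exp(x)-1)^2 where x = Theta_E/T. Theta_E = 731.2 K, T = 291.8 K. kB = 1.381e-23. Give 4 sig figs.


Step 1: x = Theta_E/T = 731.2/291.8 = 2.506
Step 2: x^2 = 6.279
Step 3: exp(x) = 12.25
Step 4: c_v = 3*1.381e-23*6.279*12.25/(12.25-1)^2 = 2.517e-23

2.517e-23


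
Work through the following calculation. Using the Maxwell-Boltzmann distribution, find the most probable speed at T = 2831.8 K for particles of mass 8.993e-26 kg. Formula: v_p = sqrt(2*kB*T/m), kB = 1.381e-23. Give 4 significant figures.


Step 1: Numerator = 2*kB*T = 2*1.381e-23*2831.8 = 7.821e-20
Step 2: Ratio = 7.821e-20 / 8.993e-26 = 8.697e+05
Step 3: v_p = sqrt(8.697e+05) = 932.6 m/s

932.6


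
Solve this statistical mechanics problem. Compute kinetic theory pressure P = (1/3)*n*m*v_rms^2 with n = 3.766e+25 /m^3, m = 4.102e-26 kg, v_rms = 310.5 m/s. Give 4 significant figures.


Step 1: v_rms^2 = 310.5^2 = 9.641e+04
Step 2: n*m = 3.766e+25*4.102e-26 = 1.545
Step 3: P = (1/3)*1.545*9.641e+04 = 4.965e+04 Pa

4.965e+04


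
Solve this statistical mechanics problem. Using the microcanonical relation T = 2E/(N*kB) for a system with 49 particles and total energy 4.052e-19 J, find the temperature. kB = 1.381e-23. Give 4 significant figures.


Step 1: Numerator = 2*E = 2*4.052e-19 = 8.104e-19 J
Step 2: Denominator = N*kB = 49*1.381e-23 = 6.767e-22
Step 3: T = 8.104e-19 / 6.767e-22 = 1198 K

1198


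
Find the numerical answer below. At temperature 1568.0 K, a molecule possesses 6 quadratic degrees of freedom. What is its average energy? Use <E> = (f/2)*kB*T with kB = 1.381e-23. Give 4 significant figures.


Step 1: f/2 = 6/2 = 3
Step 2: kB*T = 1.381e-23 * 1568.0 = 2.165e-20
Step 3: <E> = 3 * 2.165e-20 = 6.496e-20 J

6.496e-20


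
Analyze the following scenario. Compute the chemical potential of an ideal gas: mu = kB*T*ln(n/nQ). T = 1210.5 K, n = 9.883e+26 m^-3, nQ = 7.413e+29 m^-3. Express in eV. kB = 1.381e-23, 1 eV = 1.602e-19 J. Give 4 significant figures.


Step 1: n/nQ = 9.883e+26/7.413e+29 = 0.001333
Step 2: ln(n/nQ) = -6.62
Step 3: mu = kB*T*ln(n/nQ) = 1.672e-20*-6.62 = -1.107e-19 J
Step 4: Convert to eV: -1.107e-19/1.602e-19 = -0.6908 eV

-0.6908


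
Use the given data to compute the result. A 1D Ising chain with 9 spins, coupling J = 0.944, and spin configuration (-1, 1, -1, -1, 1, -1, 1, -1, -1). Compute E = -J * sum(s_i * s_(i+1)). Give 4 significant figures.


Step 1: Nearest-neighbor products: -1, -1, 1, -1, -1, -1, -1, 1
Step 2: Sum of products = -4
Step 3: E = -0.944 * -4 = 3.776

3.776


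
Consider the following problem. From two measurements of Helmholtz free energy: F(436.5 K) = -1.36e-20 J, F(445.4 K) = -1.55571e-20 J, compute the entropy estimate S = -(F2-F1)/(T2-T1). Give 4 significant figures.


Step 1: dF = F2 - F1 = -1.55571e-20 - (-1.36e-20) = -1.9571e-21 J
Step 2: dT = T2 - T1 = 445.4 - 436.5 = 8.9 K
Step 3: S = -dF/dT = -(-1.9571e-21)/8.9 = 2.199e-22 J/K

2.199e-22


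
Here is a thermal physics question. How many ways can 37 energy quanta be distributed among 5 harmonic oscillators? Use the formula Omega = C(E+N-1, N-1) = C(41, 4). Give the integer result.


Step 1: Use binomial coefficient C(41, 4)
Step 2: Numerator = 41! / 37!
Step 3: Denominator = 4!
Step 4: Omega = 101270

101270


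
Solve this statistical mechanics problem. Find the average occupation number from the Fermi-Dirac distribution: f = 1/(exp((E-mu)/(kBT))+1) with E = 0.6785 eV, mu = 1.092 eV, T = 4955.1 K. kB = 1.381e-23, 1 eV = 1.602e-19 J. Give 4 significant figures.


Step 1: (E - mu) = 0.6785 - 1.092 = -0.4135 eV
Step 2: Convert: (E-mu)*eV = -6.624e-20 J
Step 3: x = (E-mu)*eV/(kB*T) = -0.968
Step 4: f = 1/(exp(-0.968)+1) = 0.7247

0.7247


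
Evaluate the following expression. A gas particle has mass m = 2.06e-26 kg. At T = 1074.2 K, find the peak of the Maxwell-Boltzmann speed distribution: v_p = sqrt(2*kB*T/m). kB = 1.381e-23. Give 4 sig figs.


Step 1: Numerator = 2*kB*T = 2*1.381e-23*1074.2 = 2.967e-20
Step 2: Ratio = 2.967e-20 / 2.06e-26 = 1.44e+06
Step 3: v_p = sqrt(1.44e+06) = 1200 m/s

1200


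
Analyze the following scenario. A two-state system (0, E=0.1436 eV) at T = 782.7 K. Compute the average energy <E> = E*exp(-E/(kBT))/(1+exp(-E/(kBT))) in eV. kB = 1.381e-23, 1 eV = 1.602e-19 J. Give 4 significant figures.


Step 1: beta*E = 0.1436*1.602e-19/(1.381e-23*782.7) = 2.128
Step 2: exp(-beta*E) = 0.119
Step 3: <E> = 0.1436*0.119/(1+0.119) = 0.01528 eV

0.01528


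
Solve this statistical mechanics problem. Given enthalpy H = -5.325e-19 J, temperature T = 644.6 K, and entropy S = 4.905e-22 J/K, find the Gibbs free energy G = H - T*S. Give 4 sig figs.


Step 1: T*S = 644.6 * 4.905e-22 = 3.162e-19 J
Step 2: G = H - T*S = -5.325e-19 - 3.162e-19
Step 3: G = -8.487e-19 J

-8.487e-19


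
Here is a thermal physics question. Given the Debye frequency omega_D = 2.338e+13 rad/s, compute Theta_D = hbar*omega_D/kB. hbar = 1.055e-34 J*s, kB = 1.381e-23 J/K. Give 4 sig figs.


Step 1: hbar*omega_D = 1.055e-34 * 2.338e+13 = 2.467e-21 J
Step 2: Theta_D = 2.467e-21 / 1.381e-23
Step 3: Theta_D = 178.6 K

178.6


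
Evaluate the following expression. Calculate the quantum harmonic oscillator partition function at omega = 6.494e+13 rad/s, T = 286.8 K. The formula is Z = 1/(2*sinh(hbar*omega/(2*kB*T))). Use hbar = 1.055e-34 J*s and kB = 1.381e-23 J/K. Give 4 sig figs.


Step 1: Compute x = hbar*omega/(kB*T) = 1.055e-34*6.494e+13/(1.381e-23*286.8) = 1.73
Step 2: x/2 = 0.8649
Step 3: sinh(x/2) = 0.9768
Step 4: Z = 1/(2*0.9768) = 0.5119

0.5119


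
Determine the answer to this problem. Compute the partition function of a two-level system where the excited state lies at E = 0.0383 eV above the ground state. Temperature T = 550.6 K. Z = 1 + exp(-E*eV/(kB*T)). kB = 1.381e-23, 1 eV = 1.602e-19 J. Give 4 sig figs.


Step 1: Compute beta*E = E*eV/(kB*T) = 0.0383*1.602e-19/(1.381e-23*550.6) = 0.8069
Step 2: exp(-beta*E) = exp(-0.8069) = 0.4462
Step 3: Z = 1 + 0.4462 = 1.446

1.446


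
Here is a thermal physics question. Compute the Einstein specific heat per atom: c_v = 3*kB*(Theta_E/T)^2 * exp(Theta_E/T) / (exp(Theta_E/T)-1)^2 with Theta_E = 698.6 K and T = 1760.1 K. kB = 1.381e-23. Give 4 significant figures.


Step 1: x = Theta_E/T = 698.6/1760.1 = 0.3969
Step 2: x^2 = 0.1575
Step 3: exp(x) = 1.487
Step 4: c_v = 3*1.381e-23*0.1575*1.487/(1.487-1)^2 = 4.089e-23

4.089e-23


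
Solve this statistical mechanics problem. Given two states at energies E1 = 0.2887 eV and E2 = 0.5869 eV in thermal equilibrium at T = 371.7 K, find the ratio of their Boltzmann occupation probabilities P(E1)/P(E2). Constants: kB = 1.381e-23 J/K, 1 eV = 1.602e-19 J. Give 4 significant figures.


Step 1: Compute energy difference dE = E1 - E2 = 0.2887 - 0.5869 = -0.2982 eV
Step 2: Convert to Joules: dE_J = -0.2982 * 1.602e-19 = -4.777e-20 J
Step 3: Compute exponent = -dE_J / (kB * T) = -(-4.777e-20) / (1.381e-23 * 371.7) = 9.306
Step 4: P(E1)/P(E2) = exp(9.306) = 1.101e+04

1.101e+04


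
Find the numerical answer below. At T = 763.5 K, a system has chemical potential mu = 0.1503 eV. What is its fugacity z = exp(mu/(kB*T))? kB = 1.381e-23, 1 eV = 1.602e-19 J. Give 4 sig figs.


Step 1: Convert mu to Joules: 0.1503*1.602e-19 = 2.408e-20 J
Step 2: kB*T = 1.381e-23*763.5 = 1.054e-20 J
Step 3: mu/(kB*T) = 2.284
Step 4: z = exp(2.284) = 9.812

9.812


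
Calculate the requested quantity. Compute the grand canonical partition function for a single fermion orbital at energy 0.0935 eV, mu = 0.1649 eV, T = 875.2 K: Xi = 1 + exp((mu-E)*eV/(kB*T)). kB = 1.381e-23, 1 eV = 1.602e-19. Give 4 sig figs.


Step 1: (mu - E) = 0.1649 - 0.0935 = 0.0714 eV
Step 2: x = (mu-E)*eV/(kB*T) = 0.0714*1.602e-19/(1.381e-23*875.2) = 0.9464
Step 3: exp(x) = 2.576
Step 4: Xi = 1 + 2.576 = 3.576

3.576


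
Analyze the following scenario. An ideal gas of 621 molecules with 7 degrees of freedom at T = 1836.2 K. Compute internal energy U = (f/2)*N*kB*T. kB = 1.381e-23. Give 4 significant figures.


Step 1: f/2 = 7/2 = 3.5
Step 2: N*kB*T = 621*1.381e-23*1836.2 = 1.575e-17
Step 3: U = 3.5 * 1.575e-17 = 5.512e-17 J

5.512e-17


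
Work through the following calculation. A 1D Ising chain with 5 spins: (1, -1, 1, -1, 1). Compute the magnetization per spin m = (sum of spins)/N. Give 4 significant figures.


Step 1: Count up spins (+1): 3, down spins (-1): 2
Step 2: Total magnetization M = 3 - 2 = 1
Step 3: m = M/N = 1/5 = 0.2

0.2


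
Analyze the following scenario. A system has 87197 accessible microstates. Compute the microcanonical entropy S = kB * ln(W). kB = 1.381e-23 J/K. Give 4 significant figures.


Step 1: ln(W) = ln(87197) = 11.38
Step 2: S = kB * ln(W) = 1.381e-23 * 11.38
Step 3: S = 1.571e-22 J/K

1.571e-22


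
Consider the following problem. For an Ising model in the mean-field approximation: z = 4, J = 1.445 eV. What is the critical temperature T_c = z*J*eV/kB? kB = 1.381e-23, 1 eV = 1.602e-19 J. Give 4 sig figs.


Step 1: z*J = 4*1.445 = 5.78 eV
Step 2: Convert to Joules: 5.78*1.602e-19 = 9.26e-19 J
Step 3: T_c = 9.26e-19 / 1.381e-23 = 6.705e+04 K

6.705e+04


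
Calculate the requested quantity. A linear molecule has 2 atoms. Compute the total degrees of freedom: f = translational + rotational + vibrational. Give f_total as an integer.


Step 1: Translational DOF = 3
Step 2: Rotational DOF (linear) = 2
Step 3: Vibrational DOF = 3*2 - 5 = 1
Step 4: Total = 3 + 2 + 1 = 6

6


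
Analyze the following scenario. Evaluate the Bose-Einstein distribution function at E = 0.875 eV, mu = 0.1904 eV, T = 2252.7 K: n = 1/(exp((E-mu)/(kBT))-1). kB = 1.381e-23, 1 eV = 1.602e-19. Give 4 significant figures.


Step 1: (E - mu) = 0.6846 eV
Step 2: x = (E-mu)*eV/(kB*T) = 0.6846*1.602e-19/(1.381e-23*2252.7) = 3.525
Step 3: exp(x) = 33.97
Step 4: n = 1/(exp(x)-1) = 0.03033

0.03033


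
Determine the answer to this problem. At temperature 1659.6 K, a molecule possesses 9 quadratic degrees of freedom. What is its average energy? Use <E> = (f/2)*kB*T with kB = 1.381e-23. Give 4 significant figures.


Step 1: f/2 = 9/2 = 4.5
Step 2: kB*T = 1.381e-23 * 1659.6 = 2.292e-20
Step 3: <E> = 4.5 * 2.292e-20 = 1.031e-19 J

1.031e-19


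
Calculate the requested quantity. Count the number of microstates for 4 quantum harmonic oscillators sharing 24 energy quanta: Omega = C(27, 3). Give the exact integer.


Step 1: Use binomial coefficient C(27, 3)
Step 2: Numerator = 27! / 24!
Step 3: Denominator = 3!
Step 4: Omega = 2925

2925


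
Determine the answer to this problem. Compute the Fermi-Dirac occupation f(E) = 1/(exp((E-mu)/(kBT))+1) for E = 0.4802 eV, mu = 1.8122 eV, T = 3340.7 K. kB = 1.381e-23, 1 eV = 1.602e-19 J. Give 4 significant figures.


Step 1: (E - mu) = 0.4802 - 1.8122 = -1.332 eV
Step 2: Convert: (E-mu)*eV = -2.134e-19 J
Step 3: x = (E-mu)*eV/(kB*T) = -4.625
Step 4: f = 1/(exp(-4.625)+1) = 0.9903

0.9903


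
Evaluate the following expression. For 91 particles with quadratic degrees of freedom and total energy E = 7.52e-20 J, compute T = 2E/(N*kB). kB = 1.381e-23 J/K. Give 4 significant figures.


Step 1: Numerator = 2*E = 2*7.52e-20 = 1.504e-19 J
Step 2: Denominator = N*kB = 91*1.381e-23 = 1.257e-21
Step 3: T = 1.504e-19 / 1.257e-21 = 119.7 K

119.7


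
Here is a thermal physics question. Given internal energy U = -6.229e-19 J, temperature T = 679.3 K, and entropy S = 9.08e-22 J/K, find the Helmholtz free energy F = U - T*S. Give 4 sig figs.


Step 1: T*S = 679.3 * 9.08e-22 = 6.168e-19 J
Step 2: F = U - T*S = -6.229e-19 - 6.168e-19
Step 3: F = -1.24e-18 J

-1.24e-18


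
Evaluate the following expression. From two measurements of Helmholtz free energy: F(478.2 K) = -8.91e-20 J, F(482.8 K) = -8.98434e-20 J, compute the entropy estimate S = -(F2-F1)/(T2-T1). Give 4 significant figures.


Step 1: dF = F2 - F1 = -8.98434e-20 - (-8.91e-20) = -7.434e-22 J
Step 2: dT = T2 - T1 = 482.8 - 478.2 = 4.6 K
Step 3: S = -dF/dT = -(-7.434e-22)/4.6 = 1.616e-22 J/K

1.616e-22


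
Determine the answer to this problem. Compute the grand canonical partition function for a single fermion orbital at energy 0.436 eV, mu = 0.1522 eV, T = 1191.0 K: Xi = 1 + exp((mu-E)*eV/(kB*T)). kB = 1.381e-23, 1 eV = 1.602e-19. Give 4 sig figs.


Step 1: (mu - E) = 0.1522 - 0.436 = -0.2838 eV
Step 2: x = (mu-E)*eV/(kB*T) = -0.2838*1.602e-19/(1.381e-23*1191.0) = -2.764
Step 3: exp(x) = 0.06303
Step 4: Xi = 1 + 0.06303 = 1.063

1.063


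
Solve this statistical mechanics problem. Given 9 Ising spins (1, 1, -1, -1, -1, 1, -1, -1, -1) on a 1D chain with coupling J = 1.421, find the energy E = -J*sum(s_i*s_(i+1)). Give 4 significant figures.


Step 1: Nearest-neighbor products: 1, -1, 1, 1, -1, -1, 1, 1
Step 2: Sum of products = 2
Step 3: E = -1.421 * 2 = -2.842

-2.842


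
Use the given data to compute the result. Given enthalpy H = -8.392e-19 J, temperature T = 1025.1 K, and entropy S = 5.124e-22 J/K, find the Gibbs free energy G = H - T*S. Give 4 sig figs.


Step 1: T*S = 1025.1 * 5.124e-22 = 5.253e-19 J
Step 2: G = H - T*S = -8.392e-19 - 5.253e-19
Step 3: G = -1.364e-18 J

-1.364e-18


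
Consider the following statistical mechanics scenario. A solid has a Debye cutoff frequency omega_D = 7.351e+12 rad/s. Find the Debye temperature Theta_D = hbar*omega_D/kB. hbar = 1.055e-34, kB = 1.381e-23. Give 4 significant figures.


Step 1: hbar*omega_D = 1.055e-34 * 7.351e+12 = 7.755e-22 J
Step 2: Theta_D = 7.755e-22 / 1.381e-23
Step 3: Theta_D = 56.16 K

56.16


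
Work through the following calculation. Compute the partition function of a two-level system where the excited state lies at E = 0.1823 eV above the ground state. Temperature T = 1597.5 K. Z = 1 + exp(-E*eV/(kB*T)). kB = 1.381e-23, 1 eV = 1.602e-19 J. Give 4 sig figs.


Step 1: Compute beta*E = E*eV/(kB*T) = 0.1823*1.602e-19/(1.381e-23*1597.5) = 1.324
Step 2: exp(-beta*E) = exp(-1.324) = 0.2661
Step 3: Z = 1 + 0.2661 = 1.266

1.266


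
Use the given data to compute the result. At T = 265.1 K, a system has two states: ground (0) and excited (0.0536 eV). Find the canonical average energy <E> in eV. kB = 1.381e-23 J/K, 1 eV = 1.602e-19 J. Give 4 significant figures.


Step 1: beta*E = 0.0536*1.602e-19/(1.381e-23*265.1) = 2.345
Step 2: exp(-beta*E) = 0.09581
Step 3: <E> = 0.0536*0.09581/(1+0.09581) = 0.004686 eV

0.004686


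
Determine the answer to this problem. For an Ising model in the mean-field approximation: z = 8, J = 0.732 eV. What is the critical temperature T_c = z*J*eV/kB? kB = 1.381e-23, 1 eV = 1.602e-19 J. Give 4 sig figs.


Step 1: z*J = 8*0.732 = 5.856 eV
Step 2: Convert to Joules: 5.856*1.602e-19 = 9.381e-19 J
Step 3: T_c = 9.381e-19 / 1.381e-23 = 6.793e+04 K

6.793e+04


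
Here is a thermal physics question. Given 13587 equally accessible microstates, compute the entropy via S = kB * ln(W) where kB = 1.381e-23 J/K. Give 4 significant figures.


Step 1: ln(W) = ln(13587) = 9.517
Step 2: S = kB * ln(W) = 1.381e-23 * 9.517
Step 3: S = 1.314e-22 J/K

1.314e-22


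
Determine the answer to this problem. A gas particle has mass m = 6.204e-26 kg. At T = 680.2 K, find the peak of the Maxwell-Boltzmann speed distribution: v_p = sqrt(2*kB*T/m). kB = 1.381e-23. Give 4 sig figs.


Step 1: Numerator = 2*kB*T = 2*1.381e-23*680.2 = 1.879e-20
Step 2: Ratio = 1.879e-20 / 6.204e-26 = 3.028e+05
Step 3: v_p = sqrt(3.028e+05) = 550.3 m/s

550.3


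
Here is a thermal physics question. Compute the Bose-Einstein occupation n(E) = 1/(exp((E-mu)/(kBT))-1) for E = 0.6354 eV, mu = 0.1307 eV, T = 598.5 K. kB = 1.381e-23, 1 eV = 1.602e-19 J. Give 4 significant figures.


Step 1: (E - mu) = 0.5047 eV
Step 2: x = (E-mu)*eV/(kB*T) = 0.5047*1.602e-19/(1.381e-23*598.5) = 9.782
Step 3: exp(x) = 1.772e+04
Step 4: n = 1/(exp(x)-1) = 5.645e-05

5.645e-05


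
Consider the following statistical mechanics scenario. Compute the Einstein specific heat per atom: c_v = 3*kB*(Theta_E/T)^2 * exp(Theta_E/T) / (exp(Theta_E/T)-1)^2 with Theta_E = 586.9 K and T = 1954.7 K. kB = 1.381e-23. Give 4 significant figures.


Step 1: x = Theta_E/T = 586.9/1954.7 = 0.3003
Step 2: x^2 = 0.09015
Step 3: exp(x) = 1.35
Step 4: c_v = 3*1.381e-23*0.09015*1.35/(1.35-1)^2 = 4.112e-23

4.112e-23


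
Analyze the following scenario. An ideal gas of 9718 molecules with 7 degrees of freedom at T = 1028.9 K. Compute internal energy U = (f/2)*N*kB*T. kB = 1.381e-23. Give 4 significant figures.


Step 1: f/2 = 7/2 = 3.5
Step 2: N*kB*T = 9718*1.381e-23*1028.9 = 1.381e-16
Step 3: U = 3.5 * 1.381e-16 = 4.833e-16 J

4.833e-16


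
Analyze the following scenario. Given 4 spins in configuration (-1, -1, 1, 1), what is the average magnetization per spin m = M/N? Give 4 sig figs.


Step 1: Count up spins (+1): 2, down spins (-1): 2
Step 2: Total magnetization M = 2 - 2 = 0
Step 3: m = M/N = 0/4 = 0

0


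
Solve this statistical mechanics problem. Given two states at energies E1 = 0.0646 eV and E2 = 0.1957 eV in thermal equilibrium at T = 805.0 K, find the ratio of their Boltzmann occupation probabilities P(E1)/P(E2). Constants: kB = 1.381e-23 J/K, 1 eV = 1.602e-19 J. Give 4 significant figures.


Step 1: Compute energy difference dE = E1 - E2 = 0.0646 - 0.1957 = -0.1311 eV
Step 2: Convert to Joules: dE_J = -0.1311 * 1.602e-19 = -2.1e-20 J
Step 3: Compute exponent = -dE_J / (kB * T) = -(-2.1e-20) / (1.381e-23 * 805.0) = 1.889
Step 4: P(E1)/P(E2) = exp(1.889) = 6.614

6.614


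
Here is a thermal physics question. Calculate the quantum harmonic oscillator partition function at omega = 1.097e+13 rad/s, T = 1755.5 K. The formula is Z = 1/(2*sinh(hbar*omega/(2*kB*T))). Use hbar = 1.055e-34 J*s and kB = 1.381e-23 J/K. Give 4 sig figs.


Step 1: Compute x = hbar*omega/(kB*T) = 1.055e-34*1.097e+13/(1.381e-23*1755.5) = 0.04774
Step 2: x/2 = 0.02387
Step 3: sinh(x/2) = 0.02387
Step 4: Z = 1/(2*0.02387) = 20.95

20.95


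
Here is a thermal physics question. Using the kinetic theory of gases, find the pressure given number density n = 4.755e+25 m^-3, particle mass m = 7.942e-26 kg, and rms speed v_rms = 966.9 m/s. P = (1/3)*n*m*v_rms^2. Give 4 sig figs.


Step 1: v_rms^2 = 966.9^2 = 9.349e+05
Step 2: n*m = 4.755e+25*7.942e-26 = 3.776
Step 3: P = (1/3)*3.776*9.349e+05 = 1.177e+06 Pa

1.177e+06


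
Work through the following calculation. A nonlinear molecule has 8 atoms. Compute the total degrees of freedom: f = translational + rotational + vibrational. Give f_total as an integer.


Step 1: Translational DOF = 3
Step 2: Rotational DOF (nonlinear) = 3
Step 3: Vibrational DOF = 3*8 - 6 = 18
Step 4: Total = 3 + 3 + 18 = 24

24


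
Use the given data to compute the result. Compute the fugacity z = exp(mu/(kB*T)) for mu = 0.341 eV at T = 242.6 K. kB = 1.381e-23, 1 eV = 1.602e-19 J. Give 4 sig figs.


Step 1: Convert mu to Joules: 0.341*1.602e-19 = 5.463e-20 J
Step 2: kB*T = 1.381e-23*242.6 = 3.35e-21 J
Step 3: mu/(kB*T) = 16.31
Step 4: z = exp(16.31) = 1.206e+07

1.206e+07


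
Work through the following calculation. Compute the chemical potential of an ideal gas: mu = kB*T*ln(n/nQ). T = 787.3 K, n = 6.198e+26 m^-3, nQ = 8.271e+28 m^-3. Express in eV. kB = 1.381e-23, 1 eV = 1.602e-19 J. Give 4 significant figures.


Step 1: n/nQ = 6.198e+26/8.271e+28 = 0.007494
Step 2: ln(n/nQ) = -4.894
Step 3: mu = kB*T*ln(n/nQ) = 1.087e-20*-4.894 = -5.321e-20 J
Step 4: Convert to eV: -5.321e-20/1.602e-19 = -0.3321 eV

-0.3321


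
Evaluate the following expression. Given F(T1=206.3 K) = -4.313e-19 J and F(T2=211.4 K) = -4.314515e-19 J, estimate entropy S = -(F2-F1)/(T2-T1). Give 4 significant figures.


Step 1: dF = F2 - F1 = -4.314515e-19 - (-4.313e-19) = -1.515e-22 J
Step 2: dT = T2 - T1 = 211.4 - 206.3 = 5.1 K
Step 3: S = -dF/dT = -(-1.515e-22)/5.1 = 2.971e-23 J/K

2.971e-23


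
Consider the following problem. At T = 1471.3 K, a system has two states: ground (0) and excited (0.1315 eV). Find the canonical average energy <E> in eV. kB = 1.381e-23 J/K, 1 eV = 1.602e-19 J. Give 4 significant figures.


Step 1: beta*E = 0.1315*1.602e-19/(1.381e-23*1471.3) = 1.037
Step 2: exp(-beta*E) = 0.3546
Step 3: <E> = 0.1315*0.3546/(1+0.3546) = 0.03442 eV

0.03442


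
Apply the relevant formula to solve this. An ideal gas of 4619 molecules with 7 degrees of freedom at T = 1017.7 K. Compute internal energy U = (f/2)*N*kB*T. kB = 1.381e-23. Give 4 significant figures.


Step 1: f/2 = 7/2 = 3.5
Step 2: N*kB*T = 4619*1.381e-23*1017.7 = 6.492e-17
Step 3: U = 3.5 * 6.492e-17 = 2.272e-16 J

2.272e-16


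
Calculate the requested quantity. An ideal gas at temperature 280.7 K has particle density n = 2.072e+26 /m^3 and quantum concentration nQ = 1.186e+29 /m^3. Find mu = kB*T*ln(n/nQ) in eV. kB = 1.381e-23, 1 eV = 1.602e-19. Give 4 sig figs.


Step 1: n/nQ = 2.072e+26/1.186e+29 = 0.001747
Step 2: ln(n/nQ) = -6.35
Step 3: mu = kB*T*ln(n/nQ) = 3.876e-21*-6.35 = -2.461e-20 J
Step 4: Convert to eV: -2.461e-20/1.602e-19 = -0.1537 eV

-0.1537


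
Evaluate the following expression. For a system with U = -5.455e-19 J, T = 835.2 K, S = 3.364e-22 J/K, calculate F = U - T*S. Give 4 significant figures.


Step 1: T*S = 835.2 * 3.364e-22 = 2.81e-19 J
Step 2: F = U - T*S = -5.455e-19 - 2.81e-19
Step 3: F = -8.265e-19 J

-8.265e-19


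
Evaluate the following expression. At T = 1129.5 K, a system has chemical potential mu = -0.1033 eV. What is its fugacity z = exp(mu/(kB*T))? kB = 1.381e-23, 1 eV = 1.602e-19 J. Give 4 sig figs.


Step 1: Convert mu to Joules: -0.1033*1.602e-19 = -1.655e-20 J
Step 2: kB*T = 1.381e-23*1129.5 = 1.56e-20 J
Step 3: mu/(kB*T) = -1.061
Step 4: z = exp(-1.061) = 0.3461

0.3461


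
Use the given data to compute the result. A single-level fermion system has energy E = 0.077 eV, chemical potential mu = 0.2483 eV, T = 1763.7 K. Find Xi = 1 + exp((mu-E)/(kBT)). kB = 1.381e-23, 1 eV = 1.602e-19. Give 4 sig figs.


Step 1: (mu - E) = 0.2483 - 0.077 = 0.1713 eV
Step 2: x = (mu-E)*eV/(kB*T) = 0.1713*1.602e-19/(1.381e-23*1763.7) = 1.127
Step 3: exp(x) = 3.085
Step 4: Xi = 1 + 3.085 = 4.085

4.085


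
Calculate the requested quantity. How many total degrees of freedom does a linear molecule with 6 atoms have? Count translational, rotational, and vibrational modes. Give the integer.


Step 1: Translational DOF = 3
Step 2: Rotational DOF (linear) = 2
Step 3: Vibrational DOF = 3*6 - 5 = 13
Step 4: Total = 3 + 2 + 13 = 18

18


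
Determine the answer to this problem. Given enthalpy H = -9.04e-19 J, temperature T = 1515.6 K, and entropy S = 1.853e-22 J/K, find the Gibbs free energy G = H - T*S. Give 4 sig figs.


Step 1: T*S = 1515.6 * 1.853e-22 = 2.808e-19 J
Step 2: G = H - T*S = -9.04e-19 - 2.808e-19
Step 3: G = -1.185e-18 J

-1.185e-18


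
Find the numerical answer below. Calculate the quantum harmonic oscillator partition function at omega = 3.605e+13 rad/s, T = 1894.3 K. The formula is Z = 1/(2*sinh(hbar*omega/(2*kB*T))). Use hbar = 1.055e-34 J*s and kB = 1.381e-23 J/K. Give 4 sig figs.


Step 1: Compute x = hbar*omega/(kB*T) = 1.055e-34*3.605e+13/(1.381e-23*1894.3) = 0.1454
Step 2: x/2 = 0.07269
Step 3: sinh(x/2) = 0.07276
Step 4: Z = 1/(2*0.07276) = 6.872

6.872


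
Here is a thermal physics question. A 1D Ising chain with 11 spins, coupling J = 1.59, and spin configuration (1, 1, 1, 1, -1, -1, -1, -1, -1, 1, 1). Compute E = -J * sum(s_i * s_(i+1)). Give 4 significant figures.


Step 1: Nearest-neighbor products: 1, 1, 1, -1, 1, 1, 1, 1, -1, 1
Step 2: Sum of products = 6
Step 3: E = -1.59 * 6 = -9.54

-9.54


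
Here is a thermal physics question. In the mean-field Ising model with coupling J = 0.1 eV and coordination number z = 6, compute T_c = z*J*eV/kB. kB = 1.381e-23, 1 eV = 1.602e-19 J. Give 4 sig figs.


Step 1: z*J = 6*0.1 = 0.6 eV
Step 2: Convert to Joules: 0.6*1.602e-19 = 9.612e-20 J
Step 3: T_c = 9.612e-20 / 1.381e-23 = 6960 K

6960


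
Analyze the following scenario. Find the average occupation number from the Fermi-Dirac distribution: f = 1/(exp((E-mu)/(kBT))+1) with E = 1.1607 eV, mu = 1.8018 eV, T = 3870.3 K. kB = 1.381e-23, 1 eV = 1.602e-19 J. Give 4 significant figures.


Step 1: (E - mu) = 1.1607 - 1.8018 = -0.6411 eV
Step 2: Convert: (E-mu)*eV = -1.027e-19 J
Step 3: x = (E-mu)*eV/(kB*T) = -1.922
Step 4: f = 1/(exp(-1.922)+1) = 0.8723

0.8723


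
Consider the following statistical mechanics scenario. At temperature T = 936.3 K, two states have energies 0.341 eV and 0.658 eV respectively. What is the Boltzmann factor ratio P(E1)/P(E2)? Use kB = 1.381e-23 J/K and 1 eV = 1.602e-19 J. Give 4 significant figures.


Step 1: Compute energy difference dE = E1 - E2 = 0.341 - 0.658 = -0.317 eV
Step 2: Convert to Joules: dE_J = -0.317 * 1.602e-19 = -5.078e-20 J
Step 3: Compute exponent = -dE_J / (kB * T) = -(-5.078e-20) / (1.381e-23 * 936.3) = 3.927
Step 4: P(E1)/P(E2) = exp(3.927) = 50.78

50.78


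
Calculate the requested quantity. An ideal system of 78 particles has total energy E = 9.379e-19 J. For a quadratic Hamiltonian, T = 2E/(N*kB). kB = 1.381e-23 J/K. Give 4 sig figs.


Step 1: Numerator = 2*E = 2*9.379e-19 = 1.876e-18 J
Step 2: Denominator = N*kB = 78*1.381e-23 = 1.077e-21
Step 3: T = 1.876e-18 / 1.077e-21 = 1741 K

1741


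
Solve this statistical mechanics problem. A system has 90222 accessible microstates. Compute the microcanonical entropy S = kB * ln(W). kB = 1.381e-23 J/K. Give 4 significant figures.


Step 1: ln(W) = ln(90222) = 11.41
Step 2: S = kB * ln(W) = 1.381e-23 * 11.41
Step 3: S = 1.576e-22 J/K

1.576e-22


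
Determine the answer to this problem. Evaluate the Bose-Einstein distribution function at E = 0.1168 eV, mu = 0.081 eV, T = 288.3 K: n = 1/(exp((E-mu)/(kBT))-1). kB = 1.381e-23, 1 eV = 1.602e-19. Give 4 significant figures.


Step 1: (E - mu) = 0.0358 eV
Step 2: x = (E-mu)*eV/(kB*T) = 0.0358*1.602e-19/(1.381e-23*288.3) = 1.44
Step 3: exp(x) = 4.223
Step 4: n = 1/(exp(x)-1) = 0.3103

0.3103


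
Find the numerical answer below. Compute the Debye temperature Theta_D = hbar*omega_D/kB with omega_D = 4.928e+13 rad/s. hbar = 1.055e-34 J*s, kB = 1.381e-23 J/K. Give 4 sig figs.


Step 1: hbar*omega_D = 1.055e-34 * 4.928e+13 = 5.199e-21 J
Step 2: Theta_D = 5.199e-21 / 1.381e-23
Step 3: Theta_D = 376.5 K

376.5


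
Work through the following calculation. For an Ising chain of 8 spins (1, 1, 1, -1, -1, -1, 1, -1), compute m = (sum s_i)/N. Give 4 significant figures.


Step 1: Count up spins (+1): 4, down spins (-1): 4
Step 2: Total magnetization M = 4 - 4 = 0
Step 3: m = M/N = 0/8 = 0

0


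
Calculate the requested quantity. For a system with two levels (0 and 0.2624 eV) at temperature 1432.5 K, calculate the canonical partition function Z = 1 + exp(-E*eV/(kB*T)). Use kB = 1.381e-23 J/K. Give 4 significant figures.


Step 1: Compute beta*E = E*eV/(kB*T) = 0.2624*1.602e-19/(1.381e-23*1432.5) = 2.125
Step 2: exp(-beta*E) = exp(-2.125) = 0.1194
Step 3: Z = 1 + 0.1194 = 1.119

1.119
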